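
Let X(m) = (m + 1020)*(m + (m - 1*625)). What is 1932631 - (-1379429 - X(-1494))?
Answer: 5024622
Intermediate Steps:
X(m) = (-625 + 2*m)*(1020 + m) (X(m) = (1020 + m)*(m + (m - 625)) = (1020 + m)*(m + (-625 + m)) = (1020 + m)*(-625 + 2*m) = (-625 + 2*m)*(1020 + m))
1932631 - (-1379429 - X(-1494)) = 1932631 - (-1379429 - (-637500 + 2*(-1494)² + 1415*(-1494))) = 1932631 - (-1379429 - (-637500 + 2*2232036 - 2114010)) = 1932631 - (-1379429 - (-637500 + 4464072 - 2114010)) = 1932631 - (-1379429 - 1*1712562) = 1932631 - (-1379429 - 1712562) = 1932631 - 1*(-3091991) = 1932631 + 3091991 = 5024622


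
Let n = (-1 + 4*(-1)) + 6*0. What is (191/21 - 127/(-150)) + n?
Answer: 5189/1050 ≈ 4.9419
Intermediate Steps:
n = -5 (n = (-1 - 4) + 0 = -5 + 0 = -5)
(191/21 - 127/(-150)) + n = (191/21 - 127/(-150)) - 5 = (191*(1/21) - 127*(-1/150)) - 5 = (191/21 + 127/150) - 5 = 10439/1050 - 5 = 5189/1050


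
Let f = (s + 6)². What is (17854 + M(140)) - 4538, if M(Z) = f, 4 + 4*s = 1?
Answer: 213497/16 ≈ 13344.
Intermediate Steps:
s = -¾ (s = -1 + (¼)*1 = -1 + ¼ = -¾ ≈ -0.75000)
f = 441/16 (f = (-¾ + 6)² = (21/4)² = 441/16 ≈ 27.563)
M(Z) = 441/16
(17854 + M(140)) - 4538 = (17854 + 441/16) - 4538 = 286105/16 - 4538 = 213497/16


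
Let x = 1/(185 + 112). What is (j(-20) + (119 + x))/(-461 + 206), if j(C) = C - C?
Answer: -35344/75735 ≈ -0.46668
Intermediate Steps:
x = 1/297 ≈ 0.0033670
j(C) = 0
(j(-20) + (119 + x))/(-461 + 206) = (0 + (119 + 1/297))/(-461 + 206) = (0 + 35344/297)/(-255) = (35344/297)*(-1/255) = -35344/75735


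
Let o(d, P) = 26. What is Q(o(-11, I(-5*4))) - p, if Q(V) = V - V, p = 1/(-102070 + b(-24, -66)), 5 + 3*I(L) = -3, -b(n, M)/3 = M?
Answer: 1/101872 ≈ 9.8162e-6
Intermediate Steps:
b(n, M) = -3*M
I(L) = -8/3 (I(L) = -5/3 + (⅓)*(-3) = -5/3 - 1 = -8/3)
p = -1/101872 (p = 1/(-102070 - 3*(-66)) = 1/(-102070 + 198) = 1/(-101872) = -1/101872 ≈ -9.8162e-6)
Q(V) = 0
Q(o(-11, I(-5*4))) - p = 0 - 1*(-1/101872) = 0 + 1/101872 = 1/101872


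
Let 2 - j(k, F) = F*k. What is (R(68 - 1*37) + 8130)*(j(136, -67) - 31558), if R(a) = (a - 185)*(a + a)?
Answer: 31825592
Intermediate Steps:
R(a) = 2*a*(-185 + a) (R(a) = (-185 + a)*(2*a) = 2*a*(-185 + a))
j(k, F) = 2 - F*k
(R(68 - 1*37) + 8130)*(j(136, -67) - 31558) = (2*(68 - 1*37)*(-185 + (68 - 1*37)) + 8130)*((2 - 1*(-67)*136) - 31558) = (2*(68 - 37)*(-185 + (68 - 37)) + 8130)*((2 + 9112) - 31558) = (2*31*(-185 + 31) + 8130)*(9114 - 31558) = (2*31*(-154) + 8130)*(-22444) = (-9548 + 8130)*(-22444) = -1418*(-22444) = 31825592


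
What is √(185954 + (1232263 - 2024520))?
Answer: 3*I*√67367 ≈ 778.65*I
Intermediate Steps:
√(185954 + (1232263 - 2024520)) = √(185954 - 792257) = √(-606303) = 3*I*√67367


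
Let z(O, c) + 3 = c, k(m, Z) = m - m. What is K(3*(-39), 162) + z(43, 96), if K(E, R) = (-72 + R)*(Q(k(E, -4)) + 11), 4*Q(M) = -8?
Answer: 903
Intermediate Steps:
k(m, Z) = 0
Q(M) = -2 (Q(M) = (1/4)*(-8) = -2)
z(O, c) = -3 + c
K(E, R) = -648 + 9*R (K(E, R) = (-72 + R)*(-2 + 11) = (-72 + R)*9 = -648 + 9*R)
K(3*(-39), 162) + z(43, 96) = (-648 + 9*162) + (-3 + 96) = (-648 + 1458) + 93 = 810 + 93 = 903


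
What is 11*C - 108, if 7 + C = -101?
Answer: -1296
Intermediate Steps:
C = -108 (C = -7 - 101 = -108)
11*C - 108 = 11*(-108) - 108 = -1188 - 108 = -1296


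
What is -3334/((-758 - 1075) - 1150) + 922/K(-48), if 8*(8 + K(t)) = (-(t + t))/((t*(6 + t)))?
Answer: -457577206/4006169 ≈ -114.22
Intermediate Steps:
K(t) = -8 - 1/(4*(6 + t)) (K(t) = -8 + ((-(t + t))/((t*(6 + t))))/8 = -8 + ((-2*t)*(1/(t*(6 + t))))/8 = -8 + (-2/(6 + t))/8 = -8 - 1/(4*(6 + t)))
-3334/((-758 - 1075) - 1150) + 922/K(-48) = -3334/((-758 - 1075) - 1150) + 922/(((-193 - 32*(-48))/(4*(6 - 48)))) = -3334/(-1833 - 1150) + 922/(((1/4)*(-193 + 1536)/(-42))) = -3334/(-2983) + 922/(((1/4)*(-1/42)*1343)) = -3334*(-1/2983) + 922/(-1343/168) = 3334/2983 + 922*(-168/1343) = 3334/2983 - 154896/1343 = -457577206/4006169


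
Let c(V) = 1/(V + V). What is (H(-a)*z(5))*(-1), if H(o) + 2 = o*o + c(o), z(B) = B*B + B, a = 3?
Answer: -205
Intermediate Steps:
c(V) = 1/(2*V)
z(B) = B + B² (z(B) = B² + B = B + B²)
H(o) = -2 + o² + 1/(2*o) (H(o) = -2 + (o*o + 1/(2*o)) = -2 + (o² + 1/(2*o)) = -2 + o² + 1/(2*o))
(H(-a)*z(5))*(-1) = ((-2 + (-1*3)² + 1/(2*((-1*3))))*(5*(1 + 5)))*(-1) = ((-2 + (-3)² + (½)/(-3))*(5*6))*(-1) = ((-2 + 9 + (½)*(-⅓))*30)*(-1) = ((-2 + 9 - ⅙)*30)*(-1) = ((41/6)*30)*(-1) = 205*(-1) = -205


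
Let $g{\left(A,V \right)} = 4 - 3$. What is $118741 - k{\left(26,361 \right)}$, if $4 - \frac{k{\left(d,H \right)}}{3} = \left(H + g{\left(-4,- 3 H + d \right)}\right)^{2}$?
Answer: $511861$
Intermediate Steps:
$g{\left(A,V \right)} = 1$ ($g{\left(A,V \right)} = 4 - 3 = 1$)
$k{\left(d,H \right)} = 12 - 3 \left(1 + H\right)^{2}$ ($k{\left(d,H \right)} = 12 - 3 \left(H + 1\right)^{2} = 12 - 3 \left(1 + H\right)^{2}$)
$118741 - k{\left(26,361 \right)} = 118741 - \left(12 - 3 \left(1 + 361\right)^{2}\right) = 118741 - \left(12 - 3 \cdot 362^{2}\right) = 118741 - \left(12 - 393132\right) = 118741 - -393120 = 118741 + 393120 = 511861$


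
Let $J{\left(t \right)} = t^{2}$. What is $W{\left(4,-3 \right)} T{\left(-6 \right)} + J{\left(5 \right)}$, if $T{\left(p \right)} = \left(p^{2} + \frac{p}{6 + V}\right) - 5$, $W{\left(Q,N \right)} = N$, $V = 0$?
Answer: $-65$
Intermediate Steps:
$T{\left(p \right)} = -5 + p^{2} + \frac{p}{6}$ ($T{\left(p \right)} = \left(p^{2} + \frac{p}{6 + 0}\right) - 5 = \left(p^{2} + \frac{p}{6}\right) - 5 = -5 + p^{2} + \frac{p}{6}$)
$W{\left(4,-3 \right)} T{\left(-6 \right)} + J{\left(5 \right)} = - 3 \left(-5 + \left(-6\right)^{2} + \frac{1}{6} \left(-6\right)\right) + 5^{2} = - 3 \left(-5 + 36 - 1\right) + 25 = \left(-3\right) 30 + 25 = -90 + 25 = -65$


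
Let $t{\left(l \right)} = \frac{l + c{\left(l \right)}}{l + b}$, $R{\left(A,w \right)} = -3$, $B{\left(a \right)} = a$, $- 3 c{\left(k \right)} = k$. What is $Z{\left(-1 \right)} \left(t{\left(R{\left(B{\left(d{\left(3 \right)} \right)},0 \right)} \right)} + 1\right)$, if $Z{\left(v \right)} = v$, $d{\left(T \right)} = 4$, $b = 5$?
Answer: $0$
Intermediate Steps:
$c{\left(k \right)} = - \frac{k}{3}$
$t{\left(l \right)} = \frac{2 l}{3 \left(5 + l\right)}$ ($t{\left(l \right)} = \frac{l - \frac{l}{3}}{l + 5} = \frac{\frac{2}{3} l}{5 + l} = \frac{2 l}{3 \left(5 + l\right)}$)
$Z{\left(-1 \right)} \left(t{\left(R{\left(B{\left(d{\left(3 \right)} \right)},0 \right)} \right)} + 1\right) = - (\frac{2}{3} \left(-3\right) \frac{1}{5 - 3} + 1) = - (\frac{2}{3} \left(-3\right) \frac{1}{2} + 1) = - (-1 + 1) = \left(-1\right) 0 = 0$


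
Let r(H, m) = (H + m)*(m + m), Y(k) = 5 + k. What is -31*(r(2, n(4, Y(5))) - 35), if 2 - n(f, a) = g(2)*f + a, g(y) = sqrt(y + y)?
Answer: -12803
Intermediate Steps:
g(y) = sqrt(2)*sqrt(y) (g(y) = sqrt(2*y) = sqrt(2)*sqrt(y))
n(f, a) = 2 - a - 2*f (n(f, a) = 2 - ((sqrt(2)*sqrt(2))*f + a) = 2 - (2*f + a) = 2 - (a + 2*f) = 2 + (-a - 2*f) = 2 - a - 2*f)
r(H, m) = 2*m*(H + m) (r(H, m) = (H + m)*(2*m) = 2*m*(H + m))
-31*(r(2, n(4, Y(5))) - 35) = -31*(2*(2 - (5 + 5) - 2*4)*(2 + (2 - (5 + 5) - 2*4)) - 35) = -31*(2*(2 - 1*10 - 8)*(2 + (2 - 1*10 - 8)) - 35) = -31*(2*(2 - 10 - 8)*(2 + (2 - 10 - 8)) - 35) = -31*(2*(-16)*(2 - 16) - 35) = -31*(2*(-16)*(-14) - 35) = -31*(448 - 35) = -31*413 = -12803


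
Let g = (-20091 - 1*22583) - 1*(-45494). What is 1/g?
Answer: 1/2820 ≈ 0.00035461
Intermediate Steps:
g = 2820 (g = (-20091 - 22583) + 45494 = -42674 + 45494 = 2820)
1/g = 1/2820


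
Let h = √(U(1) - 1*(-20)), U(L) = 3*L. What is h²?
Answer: 23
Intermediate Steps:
h = √23 (h = √(3*1 - 1*(-20)) = √(3 + 20) = √23 ≈ 4.7958)
h² = (√23)² = 23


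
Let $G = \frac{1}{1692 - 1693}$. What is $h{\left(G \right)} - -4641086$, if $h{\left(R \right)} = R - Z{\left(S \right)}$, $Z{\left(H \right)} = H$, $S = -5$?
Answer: $4641090$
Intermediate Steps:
$G = -1$ ($G = \frac{1}{-1} = -1$)
$h{\left(R \right)} = 5 + R$ ($h{\left(R \right)} = R - -5 = R + 5 = 5 + R$)
$h{\left(G \right)} - -4641086 = \left(5 - 1\right) - -4641086 = 4 + 4641086 = 4641090$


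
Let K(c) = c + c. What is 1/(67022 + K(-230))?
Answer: 1/66562 ≈ 1.5024e-5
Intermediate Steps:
K(c) = 2*c
1/(67022 + K(-230)) = 1/(67022 + 2*(-230)) = 1/(67022 - 460) = 1/66562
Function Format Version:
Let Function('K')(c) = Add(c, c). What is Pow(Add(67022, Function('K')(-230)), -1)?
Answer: Rational(1, 66562) ≈ 1.5024e-5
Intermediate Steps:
Function('K')(c) = Mul(2, c)
Pow(Add(67022, Function('K')(-230)), -1) = Pow(Add(67022, Mul(2, -230)), -1) = Pow(Add(67022, -460), -1) = Pow(66562, -1) = Rational(1, 66562)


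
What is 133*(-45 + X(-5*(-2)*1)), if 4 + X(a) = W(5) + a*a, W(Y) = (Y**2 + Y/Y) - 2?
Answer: 9975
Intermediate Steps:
W(Y) = -1 + Y**2 (W(Y) = (Y**2 + 1) - 2 = (1 + Y**2) - 2 = -1 + Y**2)
X(a) = 20 + a**2 (X(a) = -4 + ((-1 + 5**2) + a*a) = -4 + ((-1 + 25) + a**2) = -4 + (24 + a**2) = 20 + a**2)
133*(-45 + X(-5*(-2)*1)) = 133*(-45 + (20 + (-5*(-2)*1)**2)) = 133*(-45 + (20 + (10*1)**2)) = 133*(-45 + (20 + 10**2)) = 133*(-45 + (20 + 100)) = 133*(-45 + 120) = 133*75 = 9975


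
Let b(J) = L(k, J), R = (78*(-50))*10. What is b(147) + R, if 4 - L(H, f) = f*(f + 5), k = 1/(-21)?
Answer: -61340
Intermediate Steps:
k = -1/21 ≈ -0.047619
R = -39000 (R = -3900*10 = -39000)
L(H, f) = 4 - f*(5 + f) (L(H, f) = 4 - f*(f + 5) = 4 - f*(5 + f))
b(J) = 4 - J² - 5*J
b(147) + R = (4 - 1*147² - 5*147) - 39000 = (4 - 1*21609 - 735) - 39000 = (4 - 21609 - 735) - 39000 = -22340 - 39000 = -61340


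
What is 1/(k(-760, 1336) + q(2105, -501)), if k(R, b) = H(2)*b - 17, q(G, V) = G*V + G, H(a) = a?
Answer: -1/1049845 ≈ -9.5252e-7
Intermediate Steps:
q(G, V) = G + G*V
k(R, b) = -17 + 2*b (k(R, b) = 2*b - 17 = -17 + 2*b)
1/(k(-760, 1336) + q(2105, -501)) = 1/((-17 + 2*1336) + 2105*(1 - 501)) = 1/((-17 + 2672) + 2105*(-500)) = 1/(2655 - 1052500) = 1/(-1049845) = -1/1049845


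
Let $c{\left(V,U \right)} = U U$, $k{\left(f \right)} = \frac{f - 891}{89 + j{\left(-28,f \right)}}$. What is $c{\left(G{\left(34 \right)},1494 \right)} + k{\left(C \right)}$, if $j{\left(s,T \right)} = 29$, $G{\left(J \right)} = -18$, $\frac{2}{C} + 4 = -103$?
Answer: $\frac{28181591197}{12626} \approx 2.232 \cdot 10^{6}$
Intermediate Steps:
$C = - \frac{2}{107}$ ($C = \frac{2}{-4 - 103} = \frac{2}{-107} = 2 \left(- \frac{1}{107}\right) = - \frac{2}{107} \approx -0.018692$)
$k{\left(f \right)} = - \frac{891}{118} + \frac{f}{118}$ ($k{\left(f \right)} = \frac{f - 891}{89 + 29} = \frac{-891 + f}{118} = \left(-891 + f\right) \frac{1}{118} = - \frac{891}{118} + \frac{f}{118}$)
$c{\left(V,U \right)} = U^{2}$
$c{\left(G{\left(34 \right)},1494 \right)} + k{\left(C \right)} = 1494^{2} + \left(- \frac{891}{118} + \frac{1}{118} \left(- \frac{2}{107}\right)\right) = 2232036 - \frac{95339}{12626} = \frac{28181591197}{12626}$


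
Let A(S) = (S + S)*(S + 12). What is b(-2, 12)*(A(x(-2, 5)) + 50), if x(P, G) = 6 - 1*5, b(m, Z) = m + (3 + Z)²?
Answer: 16948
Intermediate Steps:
x(P, G) = 1 (x(P, G) = 6 - 5 = 1)
A(S) = 2*S*(12 + S) (A(S) = (2*S)*(12 + S) = 2*S*(12 + S))
b(-2, 12)*(A(x(-2, 5)) + 50) = (-2 + (3 + 12)²)*(2*1*(12 + 1) + 50) = (-2 + 15²)*(2*1*13 + 50) = (-2 + 225)*(26 + 50) = 223*76 = 16948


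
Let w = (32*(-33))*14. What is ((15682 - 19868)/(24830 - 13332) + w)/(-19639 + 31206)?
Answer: -84995309/66498683 ≈ -1.2782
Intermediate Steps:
w = -14784 (w = -1056*14 = -14784)
((15682 - 19868)/(24830 - 13332) + w)/(-19639 + 31206) = ((15682 - 19868)/(24830 - 13332) - 14784)/(-19639 + 31206) = (-4186/11498 - 14784)/11567 = (-4186*1/11498 - 14784)*(1/11567) = (-2093/5749 - 14784)*(1/11567) = -84995309/5749*1/11567 = -84995309/66498683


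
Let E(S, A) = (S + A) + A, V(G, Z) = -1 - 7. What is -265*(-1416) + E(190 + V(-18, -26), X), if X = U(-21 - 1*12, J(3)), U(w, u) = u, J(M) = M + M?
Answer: 375434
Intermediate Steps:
V(G, Z) = -8
J(M) = 2*M
X = 6 (X = 2*3 = 6)
E(S, A) = S + 2*A (E(S, A) = (A + S) + A = S + 2*A)
-265*(-1416) + E(190 + V(-18, -26), X) = -265*(-1416) + ((190 - 8) + 2*6) = 375240 + (182 + 12) = 375240 + 194 = 375434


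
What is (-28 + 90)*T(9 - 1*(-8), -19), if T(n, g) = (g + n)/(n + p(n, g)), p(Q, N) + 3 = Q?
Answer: -4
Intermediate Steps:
p(Q, N) = -3 + Q
T(n, g) = (g + n)/(-3 + 2*n) (T(n, g) = (g + n)/(n + (-3 + n)) = (g + n)/(-3 + 2*n))
(-28 + 90)*T(9 - 1*(-8), -19) = (-28 + 90)*((-19 + (9 - 1*(-8)))/(-3 + 2*(9 - 1*(-8)))) = 62*((-19 + (9 + 8))/(-3 + 2*(9 + 8))) = 62*((-19 + 17)/(-3 + 2*17)) = 62*(-2/(-3 + 34)) = 62*(-2/31) = -4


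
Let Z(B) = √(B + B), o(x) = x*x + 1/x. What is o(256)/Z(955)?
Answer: 16777217*√1910/488960 ≈ 1499.6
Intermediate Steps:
o(x) = 1/x + x² (o(x) = x² + 1/x = 1/x + x²)
Z(B) = √2*√B (Z(B) = √(2*B) = √2*√B)
o(256)/Z(955) = ((1 + 256³)/256)/((√2*√955)) = ((1 + 16777216)/256)/(√1910) = ((1/256)*16777217)*(√1910/1910) = 16777217*(√1910/1910)/256 = 16777217*√1910/488960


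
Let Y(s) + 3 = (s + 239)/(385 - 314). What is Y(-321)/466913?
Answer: -295/33150823 ≈ -8.8987e-6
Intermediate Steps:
Y(s) = 26/71 + s/71 (Y(s) = -3 + (s + 239)/(385 - 314) = -3 + (239 + s)/71 = -3 + (239 + s)*(1/71) = -3 + (239/71 + s/71) = 26/71 + s/71)
Y(-321)/466913 = (26/71 + (1/71)*(-321))/466913 = (26/71 - 321/71)*(1/466913) = -295/71*1/466913 = -295/33150823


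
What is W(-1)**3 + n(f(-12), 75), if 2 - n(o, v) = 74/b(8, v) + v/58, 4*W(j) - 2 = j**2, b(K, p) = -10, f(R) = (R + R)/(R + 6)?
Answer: 79147/9280 ≈ 8.5288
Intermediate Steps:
f(R) = 2*R/(6 + R) (f(R) = (2*R)/(6 + R) = 2*R/(6 + R))
W(j) = 1/2 + j**2/4
n(o, v) = 47/5 - v/58 (n(o, v) = 2 - (74/(-10) + v/58) = 2 - (74*(-1/10) + v*(1/58)) = 2 - (-37/5 + v/58) = 2 + (37/5 - v/58) = 47/5 - v/58)
W(-1)**3 + n(f(-12), 75) = (1/2 + (1/4)*(-1)**2)**3 + (47/5 - 1/58*75) = (1/2 + (1/4)*1)**3 + (47/5 - 75/58) = (1/2 + 1/4)**3 + 2351/290 = (3/4)**3 + 2351/290 = 27/64 + 2351/290 = 79147/9280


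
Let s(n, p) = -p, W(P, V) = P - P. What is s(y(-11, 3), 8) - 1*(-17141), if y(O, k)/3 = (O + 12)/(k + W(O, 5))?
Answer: 17133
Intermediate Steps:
W(P, V) = 0
y(O, k) = 3*(12 + O)/k (y(O, k) = 3*((O + 12)/(k + 0)) = 3*((12 + O)/k) = 3*(12 + O)/k)
s(y(-11, 3), 8) - 1*(-17141) = -1*8 - 1*(-17141) = -8 + 17141 = 17133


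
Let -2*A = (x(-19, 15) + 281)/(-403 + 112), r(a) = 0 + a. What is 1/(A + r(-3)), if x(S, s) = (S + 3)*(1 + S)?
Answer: -582/1177 ≈ -0.49448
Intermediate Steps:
r(a) = a
x(S, s) = (1 + S)*(3 + S) (x(S, s) = (3 + S)*(1 + S) = (1 + S)*(3 + S))
A = 569/582 (A = -((3 + (-19)**2 + 4*(-19)) + 281)/(2*(-403 + 112)) = -((3 + 361 - 76) + 281)/(2*(-291)) = -(288 + 281)*(-1)/(2*291) = -569*(-1)/(2*291) = -1/2*(-569/291) = 569/582 ≈ 0.97766)
1/(A + r(-3)) = 1/(569/582 - 3) = 1/(-1177/582) = -582/1177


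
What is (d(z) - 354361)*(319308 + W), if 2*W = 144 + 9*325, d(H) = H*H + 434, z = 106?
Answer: -219899674335/2 ≈ -1.0995e+11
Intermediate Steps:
d(H) = 434 + H**2 (d(H) = H**2 + 434 = 434 + H**2)
W = 3069/2 (W = (144 + 9*325)/2 = (144 + 2925)/2 = (1/2)*3069 = 3069/2 ≈ 1534.5)
(d(z) - 354361)*(319308 + W) = ((434 + 106**2) - 354361)*(319308 + 3069/2) = ((434 + 11236) - 354361)*(641685/2) = (11670 - 354361)*(641685/2) = -342691*641685/2 = -219899674335/2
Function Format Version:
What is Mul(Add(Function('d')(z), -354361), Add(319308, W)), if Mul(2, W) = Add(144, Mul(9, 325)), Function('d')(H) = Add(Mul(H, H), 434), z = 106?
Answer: Rational(-219899674335, 2) ≈ -1.0995e+11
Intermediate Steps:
Function('d')(H) = Add(434, Pow(H, 2)) (Function('d')(H) = Add(Pow(H, 2), 434) = Add(434, Pow(H, 2)))
W = Rational(3069, 2) (W = Mul(Rational(1, 2), Add(144, Mul(9, 325))) = Mul(Rational(1, 2), Add(144, 2925)) = Mul(Rational(1, 2), 3069) = Rational(3069, 2) ≈ 1534.5)
Mul(Add(Function('d')(z), -354361), Add(319308, W)) = Mul(Add(Add(434, Pow(106, 2)), -354361), Add(319308, Rational(3069, 2))) = Mul(Add(Add(434, 11236), -354361), Rational(641685, 2)) = Mul(Add(11670, -354361), Rational(641685, 2)) = Mul(-342691, Rational(641685, 2)) = Rational(-219899674335, 2)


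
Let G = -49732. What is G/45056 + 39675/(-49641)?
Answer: -354695251/186385408 ≈ -1.9030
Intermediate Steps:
G/45056 + 39675/(-49641) = -49732/45056 + 39675/(-49641) = -49732*1/45056 + 39675*(-1/49641) = -12433/11264 - 13225/16547 = -354695251/186385408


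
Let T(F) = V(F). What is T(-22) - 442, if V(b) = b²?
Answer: 42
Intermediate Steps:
T(F) = F²
T(-22) - 442 = (-22)² - 442 = 484 - 442 = 42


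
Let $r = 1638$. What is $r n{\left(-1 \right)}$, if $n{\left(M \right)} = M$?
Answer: $-1638$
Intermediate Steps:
$r n{\left(-1 \right)} = 1638 \left(-1\right) = -1638$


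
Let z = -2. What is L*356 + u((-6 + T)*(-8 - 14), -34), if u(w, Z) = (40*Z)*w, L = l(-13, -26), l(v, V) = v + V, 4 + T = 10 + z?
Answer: -73724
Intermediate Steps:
T = 4 (T = -4 + (10 - 2) = -4 + 8 = 4)
l(v, V) = V + v
L = -39 (L = -26 - 13 = -39)
u(w, Z) = 40*Z*w
L*356 + u((-6 + T)*(-8 - 14), -34) = -39*356 + 40*(-34)*((-6 + 4)*(-8 - 14)) = -13884 + 40*(-34)*(-2*(-22)) = -13884 + 40*(-34)*44 = -13884 - 59840 = -73724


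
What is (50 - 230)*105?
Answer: -18900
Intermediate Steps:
(50 - 230)*105 = -180*105 = -18900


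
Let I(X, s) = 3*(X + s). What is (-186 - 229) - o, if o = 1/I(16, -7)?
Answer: -11206/27 ≈ -415.04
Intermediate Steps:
I(X, s) = 3*X + 3*s
o = 1/27 (o = 1/(3*16 + 3*(-7)) = 1/(48 - 21) = 1/27 ≈ 0.037037)
(-186 - 229) - o = (-186 - 229) - 1*1/27 = -415 - 1/27 = -11206/27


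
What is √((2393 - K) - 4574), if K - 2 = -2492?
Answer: √309 ≈ 17.578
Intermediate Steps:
K = -2490 (K = 2 - 2492 = -2490)
√((2393 - K) - 4574) = √((2393 - 1*(-2490)) - 4574) = √((2393 + 2490) - 4574) = √(4883 - 4574) = √309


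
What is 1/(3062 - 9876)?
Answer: -1/6814 ≈ -0.00014676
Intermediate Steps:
1/(3062 - 9876) = 1/(-6814) = -1/6814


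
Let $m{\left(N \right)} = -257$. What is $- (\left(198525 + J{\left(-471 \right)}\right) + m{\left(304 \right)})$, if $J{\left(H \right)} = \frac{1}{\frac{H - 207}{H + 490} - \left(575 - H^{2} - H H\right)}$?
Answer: $- \frac{1669090409159}{8418355} \approx -1.9827 \cdot 10^{5}$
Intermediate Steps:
$J{\left(H \right)} = \frac{1}{-575 + 2 H^{2} + \frac{-207 + H}{490 + H}}$ ($J{\left(H \right)} = \frac{1}{\frac{-207 + H}{490 + H} + \left(\left(H^{2} + H^{2}\right) - 575\right)} = \frac{1}{\frac{-207 + H}{490 + H} + \left(2 H^{2} - 575\right)} = \frac{1}{\frac{-207 + H}{490 + H} + \left(-575 + 2 H^{2}\right)} = \frac{1}{-575 + 2 H^{2} + \frac{-207 + H}{490 + H}}$)
$- (\left(198525 + J{\left(-471 \right)}\right) + m{\left(304 \right)}) = - (\left(198525 + \frac{490 - 471}{-281957 - -270354 + 2 \left(-471\right)^{3} + 980 \left(-471\right)^{2}}\right) - 257) = - (\left(198525 + \frac{1}{-281957 + 270354 + 2 \left(-104487111\right) + 980 \cdot 221841} \cdot 19\right) - 257) = - (\left(198525 + \frac{1}{-281957 + 270354 - 208974222 + 217404180} \cdot 19\right) - 257) = - (\left(198525 + \frac{1}{8418355} \cdot 19\right) - 257) = - (\left(198525 + \frac{19}{8418355}\right) - 257) = - (\frac{1671253926394}{8418355} - 257) = \left(-1\right) \frac{1669090409159}{8418355} = - \frac{1669090409159}{8418355}$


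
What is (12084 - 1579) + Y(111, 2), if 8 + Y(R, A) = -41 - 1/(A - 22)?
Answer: 209121/20 ≈ 10456.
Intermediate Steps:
Y(R, A) = -49 - 1/(-22 + A) (Y(R, A) = -8 + (-41 - 1/(A - 22)) = -8 + (-41 - 1/(-22 + A)) = -49 - 1/(-22 + A))
(12084 - 1579) + Y(111, 2) = (12084 - 1579) + (1077 - 49*2)/(-22 + 2) = 10505 + (1077 - 98)/(-20) = 10505 - 1/20*979 = 10505 - 979/20 = 209121/20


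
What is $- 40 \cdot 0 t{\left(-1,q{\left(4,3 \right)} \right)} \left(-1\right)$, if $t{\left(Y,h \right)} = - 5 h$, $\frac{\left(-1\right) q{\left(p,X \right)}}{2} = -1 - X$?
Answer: $0$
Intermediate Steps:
$q{\left(p,X \right)} = 2 + 2 X$ ($q{\left(p,X \right)} = - 2 \left(-1 - X\right) = 2 + 2 X$)
$- 40 \cdot 0 t{\left(-1,q{\left(4,3 \right)} \right)} \left(-1\right) = - 40 \cdot 0 \left(- 5 \left(2 + 2 \cdot 3\right)\right) \left(-1\right) = - 40 \cdot 0 \left(- 5 \left(2 + 6\right)\right) \left(-1\right) = - 40 \cdot 0 \left(\left(-5\right) 8\right) \left(-1\right) = - 40 \cdot 0 \left(-40\right) \left(-1\right) = - 40 \cdot 0 \left(-1\right) = \left(-40\right) 0 = 0$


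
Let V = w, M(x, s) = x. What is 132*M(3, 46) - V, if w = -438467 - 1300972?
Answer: 1739835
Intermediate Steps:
w = -1739439
V = -1739439
132*M(3, 46) - V = 132*3 - 1*(-1739439) = 396 + 1739439 = 1739835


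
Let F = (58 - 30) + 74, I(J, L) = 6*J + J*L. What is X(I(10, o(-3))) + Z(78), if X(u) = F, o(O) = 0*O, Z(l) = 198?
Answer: 300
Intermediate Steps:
o(O) = 0
F = 102 (F = 28 + 74 = 102)
X(u) = 102
X(I(10, o(-3))) + Z(78) = 102 + 198 = 300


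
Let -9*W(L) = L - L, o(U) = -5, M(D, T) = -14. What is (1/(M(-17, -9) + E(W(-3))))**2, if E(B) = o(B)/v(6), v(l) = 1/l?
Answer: 1/1936 ≈ 0.00051653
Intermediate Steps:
W(L) = 0 (W(L) = -(L - L)/9 = -1/9*0 = 0)
E(B) = -30 (E(B) = -5/(1/6) = -5/1/6 = -5*6 = -30)
(1/(M(-17, -9) + E(W(-3))))**2 = (1/(-14 - 30))**2 = (1/(-44))**2 = (-1/44)**2 = 1/1936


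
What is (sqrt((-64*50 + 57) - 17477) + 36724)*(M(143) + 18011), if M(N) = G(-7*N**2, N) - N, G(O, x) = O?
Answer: -4600599100 - 250550*I*sqrt(5155) ≈ -4.6006e+9 - 1.7989e+7*I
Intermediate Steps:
M(N) = -N - 7*N**2 (M(N) = -7*N**2 - N = -N - 7*N**2)
(sqrt((-64*50 + 57) - 17477) + 36724)*(M(143) + 18011) = (sqrt((-64*50 + 57) - 17477) + 36724)*(143*(-1 - 7*143) + 18011) = (sqrt((-3200 + 57) - 17477) + 36724)*(143*(-1 - 1001) + 18011) = (sqrt(-3143 - 17477) + 36724)*(143*(-1002) + 18011) = (sqrt(-20620) + 36724)*(-143286 + 18011) = (2*I*sqrt(5155) + 36724)*(-125275) = (36724 + 2*I*sqrt(5155))*(-125275) = -4600599100 - 250550*I*sqrt(5155)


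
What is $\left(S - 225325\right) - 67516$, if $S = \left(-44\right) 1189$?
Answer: $-345157$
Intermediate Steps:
$S = -52316$
$\left(S - 225325\right) - 67516 = \left(-52316 - 225325\right) - 67516 = -277641 - 67516 = -345157$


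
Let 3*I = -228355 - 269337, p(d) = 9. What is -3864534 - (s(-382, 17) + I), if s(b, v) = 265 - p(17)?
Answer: -11096678/3 ≈ -3.6989e+6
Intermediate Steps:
s(b, v) = 256 (s(b, v) = 265 - 1*9 = 265 - 9 = 256)
I = -497692/3 (I = (-228355 - 269337)/3 = (⅓)*(-497692) = -497692/3 ≈ -1.6590e+5)
-3864534 - (s(-382, 17) + I) = -3864534 - (256 - 497692/3) = -3864534 - 1*(-496924/3) = -3864534 + 496924/3 = -11096678/3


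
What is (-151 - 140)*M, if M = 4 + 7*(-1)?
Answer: 873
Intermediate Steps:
M = -3 (M = 4 - 7 = -3)
(-151 - 140)*M = (-151 - 140)*(-3) = -291*(-3) = 873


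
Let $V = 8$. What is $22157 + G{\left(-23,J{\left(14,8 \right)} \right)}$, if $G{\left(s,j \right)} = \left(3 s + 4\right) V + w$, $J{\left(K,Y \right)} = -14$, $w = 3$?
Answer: $21640$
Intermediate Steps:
$G{\left(s,j \right)} = 35 + 24 s$ ($G{\left(s,j \right)} = \left(3 s + 4\right) 8 + 3 = \left(4 + 3 s\right) 8 + 3 = \left(32 + 24 s\right) + 3 = 35 + 24 s$)
$22157 + G{\left(-23,J{\left(14,8 \right)} \right)} = 22157 + \left(35 + 24 \left(-23\right)\right) = 22157 + \left(35 - 552\right) = 22157 - 517 = 21640$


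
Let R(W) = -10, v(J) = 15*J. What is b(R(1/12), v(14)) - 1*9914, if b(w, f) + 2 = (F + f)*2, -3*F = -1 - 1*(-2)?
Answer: -28490/3 ≈ -9496.7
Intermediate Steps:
F = -1/3 (F = -(-1 - 1*(-2))/3 = -(-1 + 2)/3 = -1/3*1 = -1/3 ≈ -0.33333)
b(w, f) = -8/3 + 2*f (b(w, f) = -2 + (-1/3 + f)*2 = -2 + (-2/3 + 2*f) = -8/3 + 2*f)
b(R(1/12), v(14)) - 1*9914 = (-8/3 + 2*(15*14)) - 1*9914 = (-8/3 + 2*210) - 9914 = (-8/3 + 420) - 9914 = 1252/3 - 9914 = -28490/3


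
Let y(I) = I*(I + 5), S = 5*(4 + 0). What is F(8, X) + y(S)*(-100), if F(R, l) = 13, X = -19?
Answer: -49987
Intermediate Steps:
S = 20 (S = 5*4 = 20)
y(I) = I*(5 + I)
F(8, X) + y(S)*(-100) = 13 + (20*(5 + 20))*(-100) = 13 + (20*25)*(-100) = 13 + 500*(-100) = 13 - 50000 = -49987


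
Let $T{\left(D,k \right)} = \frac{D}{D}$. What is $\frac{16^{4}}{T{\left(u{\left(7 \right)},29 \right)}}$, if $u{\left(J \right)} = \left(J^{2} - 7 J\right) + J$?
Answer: $65536$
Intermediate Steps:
$u{\left(J \right)} = J^{2} - 6 J$
$T{\left(D,k \right)} = 1$
$\frac{16^{4}}{T{\left(u{\left(7 \right)},29 \right)}} = \frac{16^{4}}{1} = 65536 \cdot 1 = 65536$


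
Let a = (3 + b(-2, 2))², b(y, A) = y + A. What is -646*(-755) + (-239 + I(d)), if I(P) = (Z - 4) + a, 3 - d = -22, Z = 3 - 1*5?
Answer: 487494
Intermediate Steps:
b(y, A) = A + y
a = 9 (a = (3 + (2 - 2))² = (3 + 0)² = 3² = 9)
Z = -2 (Z = 3 - 5 = -2)
d = 25 (d = 3 - 1*(-22) = 3 + 22 = 25)
I(P) = 3 (I(P) = (-2 - 4) + 9 = -6 + 9 = 3)
-646*(-755) + (-239 + I(d)) = -646*(-755) + (-239 + 3) = 487730 - 236 = 487494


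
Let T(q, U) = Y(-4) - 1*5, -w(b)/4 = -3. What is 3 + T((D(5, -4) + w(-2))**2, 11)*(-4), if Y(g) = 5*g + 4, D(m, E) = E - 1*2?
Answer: 87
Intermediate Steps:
D(m, E) = -2 + E (D(m, E) = E - 2 = -2 + E)
w(b) = 12 (w(b) = -4*(-3) = 12)
Y(g) = 4 + 5*g
T(q, U) = -21 (T(q, U) = (4 + 5*(-4)) - 1*5 = (4 - 20) - 5 = -16 - 5 = -21)
3 + T((D(5, -4) + w(-2))**2, 11)*(-4) = 3 - 21*(-4) = 3 + 84 = 87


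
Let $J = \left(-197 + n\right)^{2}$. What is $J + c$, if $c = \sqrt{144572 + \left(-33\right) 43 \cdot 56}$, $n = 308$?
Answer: $12321 + 2 \sqrt{16277} \approx 12576.0$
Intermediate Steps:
$c = 2 \sqrt{16277}$ ($c = \sqrt{144572 - 79464} = \sqrt{65108} = 2 \sqrt{16277} \approx 255.16$)
$J = 12321$ ($J = \left(-197 + 308\right)^{2} = 111^{2} = 12321$)
$J + c = 12321 + 2 \sqrt{16277}$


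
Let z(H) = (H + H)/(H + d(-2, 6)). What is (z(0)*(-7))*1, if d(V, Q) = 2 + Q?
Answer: 0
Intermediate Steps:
z(H) = 2*H/(8 + H) (z(H) = (H + H)/(H + (2 + 6)) = (2*H)/(H + 8) = (2*H)/(8 + H) = 2*H/(8 + H))
(z(0)*(-7))*1 = ((2*0/(8 + 0))*(-7))*1 = ((2*0/8)*(-7))*1 = ((2*0*(⅛))*(-7))*1 = (0*(-7))*1 = 0*1 = 0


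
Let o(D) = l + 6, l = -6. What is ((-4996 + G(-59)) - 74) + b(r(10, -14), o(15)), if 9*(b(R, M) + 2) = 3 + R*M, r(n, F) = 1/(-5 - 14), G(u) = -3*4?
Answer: -15251/3 ≈ -5083.7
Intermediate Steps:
G(u) = -12
o(D) = 0 (o(D) = -6 + 6 = 0)
r(n, F) = -1/19 (r(n, F) = 1/(-19) = -1/19)
b(R, M) = -5/3 + M*R/9 (b(R, M) = -2 + (3 + R*M)/9 = -2 + (3 + M*R)/9 = -2 + (1/3 + M*R/9) = -5/3 + M*R/9)
((-4996 + G(-59)) - 74) + b(r(10, -14), o(15)) = ((-4996 - 12) - 74) + (-5/3 + (1/9)*0*(-1/19)) = (-5008 - 74) + (-5/3 + 0) = -5082 - 5/3 = -15251/3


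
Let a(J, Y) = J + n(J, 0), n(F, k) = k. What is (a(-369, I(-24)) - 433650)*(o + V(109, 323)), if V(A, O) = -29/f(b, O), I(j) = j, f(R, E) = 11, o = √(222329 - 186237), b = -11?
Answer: 12586551/11 - 868038*√9023 ≈ -8.1310e+7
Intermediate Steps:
o = 2*√9023 (o = √36092 = 2*√9023 ≈ 189.98)
a(J, Y) = J (a(J, Y) = J + 0 = J)
V(A, O) = -29/11
(a(-369, I(-24)) - 433650)*(o + V(109, 323)) = (-369 - 433650)*(2*√9023 - 29/11) = -434019*(-29/11 + 2*√9023) = 12586551/11 - 868038*√9023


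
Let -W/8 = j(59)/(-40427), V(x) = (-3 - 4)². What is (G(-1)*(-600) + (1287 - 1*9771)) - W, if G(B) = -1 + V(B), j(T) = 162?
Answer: -1507281564/40427 ≈ -37284.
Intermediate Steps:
V(x) = 49 (V(x) = (-7)² = 49)
G(B) = 48 (G(B) = -1 + 49 = 48)
W = 1296/40427 (W = -1296/(-40427) = -1296*(-1)/40427 = -8*(-162/40427) = 1296/40427 ≈ 0.032058)
(G(-1)*(-600) + (1287 - 1*9771)) - W = (48*(-600) + (1287 - 1*9771)) - 1*1296/40427 = (-28800 + (1287 - 9771)) - 1296/40427 = (-28800 - 8484) - 1296/40427 = -37284 - 1296/40427 = -1507281564/40427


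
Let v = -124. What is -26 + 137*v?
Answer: -17014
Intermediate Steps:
-26 + 137*v = -26 + 137*(-124) = -26 - 16988 = -17014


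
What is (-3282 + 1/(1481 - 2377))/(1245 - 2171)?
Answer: 2940673/829696 ≈ 3.5443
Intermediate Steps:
(-3282 + 1/(1481 - 2377))/(1245 - 2171) = (-3282 + 1/(-896))/(-926) = (-3282 - 1/896)*(-1/926) = -2940673/896*(-1/926) = 2940673/829696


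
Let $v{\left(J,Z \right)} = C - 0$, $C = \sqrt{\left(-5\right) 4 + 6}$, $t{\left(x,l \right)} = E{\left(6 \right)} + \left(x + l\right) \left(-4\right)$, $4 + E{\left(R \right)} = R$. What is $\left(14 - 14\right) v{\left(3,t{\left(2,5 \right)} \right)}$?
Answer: $0$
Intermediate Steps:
$E{\left(R \right)} = -4 + R$
$t{\left(x,l \right)} = 2 - 4 l - 4 x$ ($t{\left(x,l \right)} = \left(-4 + 6\right) + \left(x + l\right) \left(-4\right) = 2 + \left(l + x\right) \left(-4\right) = 2 - \left(4 l + 4 x\right) = 2 - 4 l - 4 x$)
$C = i \sqrt{14}$ ($C = \sqrt{-20 + 6} = \sqrt{-14} = i \sqrt{14} \approx 3.7417 i$)
$v{\left(J,Z \right)} = i \sqrt{14}$ ($v{\left(J,Z \right)} = i \sqrt{14} - 0 = i \sqrt{14} + 0 = i \sqrt{14}$)
$\left(14 - 14\right) v{\left(3,t{\left(2,5 \right)} \right)} = \left(14 - 14\right) i \sqrt{14} = 0 i \sqrt{14} = 0$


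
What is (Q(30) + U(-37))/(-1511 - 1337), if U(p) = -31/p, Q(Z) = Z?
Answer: -1141/105376 ≈ -0.010828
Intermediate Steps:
(Q(30) + U(-37))/(-1511 - 1337) = (30 - 31/(-37))/(-1511 - 1337) = (30 - 31*(-1/37))/(-2848) = (30 + 31/37)*(-1/2848) = (1141/37)*(-1/2848) = -1141/105376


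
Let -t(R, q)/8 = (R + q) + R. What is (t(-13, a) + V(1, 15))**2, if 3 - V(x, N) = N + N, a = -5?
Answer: 48841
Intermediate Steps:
V(x, N) = 3 - 2*N (V(x, N) = 3 - (N + N) = 3 - 2*N)
t(R, q) = -16*R - 8*q (t(R, q) = -8*((R + q) + R) = -8*(q + 2*R) = -16*R - 8*q)
(t(-13, a) + V(1, 15))**2 = ((-16*(-13) - 8*(-5)) + (3 - 2*15))**2 = ((208 + 40) + (3 - 30))**2 = (248 - 27)**2 = 221**2 = 48841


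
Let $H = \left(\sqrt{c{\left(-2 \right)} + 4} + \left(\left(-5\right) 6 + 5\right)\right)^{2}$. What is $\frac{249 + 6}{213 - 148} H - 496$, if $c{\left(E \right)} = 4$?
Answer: $\frac{25835}{13} - \frac{5100 \sqrt{2}}{13} \approx 1432.5$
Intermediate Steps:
$H = \left(-25 + 2 \sqrt{2}\right)^{2}$ ($H = \left(\sqrt{4 + 4} + \left(\left(-5\right) 6 + 5\right)\right)^{2} = \left(\sqrt{8} + \left(-30 + 5\right)\right)^{2} = \left(2 \sqrt{2} - 25\right)^{2} = \left(-25 + 2 \sqrt{2}\right)^{2} \approx 491.58$)
$\frac{249 + 6}{213 - 148} H - 496 = \frac{249 + 6}{213 - 148} \left(633 - 100 \sqrt{2}\right) - 496 = \frac{255}{65} \left(633 - 100 \sqrt{2}\right) - 496 = 255 \cdot \frac{1}{65} \left(633 - 100 \sqrt{2}\right) - 496 = \frac{51 \left(633 - 100 \sqrt{2}\right)}{13} - 496 = \left(\frac{32283}{13} - \frac{5100 \sqrt{2}}{13}\right) - 496 = \frac{25835}{13} - \frac{5100 \sqrt{2}}{13}$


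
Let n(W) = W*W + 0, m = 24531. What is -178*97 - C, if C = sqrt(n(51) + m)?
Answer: -17266 - 2*sqrt(6783) ≈ -17431.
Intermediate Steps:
n(W) = W**2 (n(W) = W**2 + 0 = W**2)
C = 2*sqrt(6783) (C = sqrt(51**2 + 24531) = sqrt(2601 + 24531) = sqrt(27132) = 2*sqrt(6783) ≈ 164.72)
-178*97 - C = -178*97 - 2*sqrt(6783) = -17266 - 2*sqrt(6783)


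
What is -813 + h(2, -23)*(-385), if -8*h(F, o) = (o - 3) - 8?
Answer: -9797/4 ≈ -2449.3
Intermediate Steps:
h(F, o) = 11/8 - o/8 (h(F, o) = -((o - 3) - 8)/8 = -((-3 + o) - 8)/8 = -(-11 + o)/8 = 11/8 - o/8)
-813 + h(2, -23)*(-385) = -813 + (11/8 - ⅛*(-23))*(-385) = -813 + (11/8 + 23/8)*(-385) = -813 + (17/4)*(-385) = -813 - 6545/4 = -9797/4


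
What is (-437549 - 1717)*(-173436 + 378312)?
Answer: -89995061016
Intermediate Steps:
(-437549 - 1717)*(-173436 + 378312) = -439266*204876 = -89995061016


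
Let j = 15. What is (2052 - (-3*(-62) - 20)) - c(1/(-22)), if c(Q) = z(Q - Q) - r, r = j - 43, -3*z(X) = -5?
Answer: 5569/3 ≈ 1856.3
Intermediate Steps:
z(X) = 5/3 (z(X) = -1/3*(-5) = 5/3)
r = -28 (r = 15 - 43 = -28)
c(Q) = 89/3 (c(Q) = 5/3 - 1*(-28) = 5/3 + 28 = 89/3)
(2052 - (-3*(-62) - 20)) - c(1/(-22)) = (2052 - (-3*(-62) - 20)) - 1*89/3 = (2052 - (186 - 20)) - 89/3 = (2052 - 1*166) - 89/3 = (2052 - 166) - 89/3 = 1886 - 89/3 = 5569/3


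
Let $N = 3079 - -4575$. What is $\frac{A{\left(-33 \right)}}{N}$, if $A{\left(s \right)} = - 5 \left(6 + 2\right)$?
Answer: $- \frac{20}{3827} \approx -0.005226$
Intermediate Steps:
$A{\left(s \right)} = -40$ ($A{\left(s \right)} = \left(-5\right) 8 = -40$)
$N = 7654$ ($N = 3079 + 4575 = 7654$)
$\frac{A{\left(-33 \right)}}{N} = - \frac{40}{7654} = \left(-40\right) \frac{1}{7654} = - \frac{20}{3827}$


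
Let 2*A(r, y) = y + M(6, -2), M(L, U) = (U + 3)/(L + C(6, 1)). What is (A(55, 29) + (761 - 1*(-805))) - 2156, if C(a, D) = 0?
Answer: -6905/12 ≈ -575.42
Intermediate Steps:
M(L, U) = (3 + U)/L (M(L, U) = (U + 3)/(L + 0) = (3 + U)/L)
A(r, y) = 1/12 + y/2 (A(r, y) = (y + (3 - 2)/6)/2 = (y + (⅙)*1)/2 = (y + ⅙)/2 = (⅙ + y)/2 = 1/12 + y/2)
(A(55, 29) + (761 - 1*(-805))) - 2156 = ((1/12 + (½)*29) + (761 - 1*(-805))) - 2156 = ((1/12 + 29/2) + (761 + 805)) - 2156 = (175/12 + 1566) - 2156 = 18967/12 - 2156 = -6905/12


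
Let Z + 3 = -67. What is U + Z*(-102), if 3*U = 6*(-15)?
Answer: 7110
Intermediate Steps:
U = -30 (U = (6*(-15))/3 = (⅓)*(-90) = -30)
Z = -70 (Z = -3 - 67 = -70)
U + Z*(-102) = -30 - 70*(-102) = -30 + 7140 = 7110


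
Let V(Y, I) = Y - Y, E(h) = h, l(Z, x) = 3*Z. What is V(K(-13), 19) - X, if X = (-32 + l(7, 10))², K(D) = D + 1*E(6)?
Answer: -121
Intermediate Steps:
K(D) = 6 + D (K(D) = D + 1*6 = D + 6 = 6 + D)
V(Y, I) = 0
X = 121 (X = (-32 + 3*7)² = (-32 + 21)² = (-11)² = 121)
V(K(-13), 19) - X = 0 - 1*121 = 0 - 121 = -121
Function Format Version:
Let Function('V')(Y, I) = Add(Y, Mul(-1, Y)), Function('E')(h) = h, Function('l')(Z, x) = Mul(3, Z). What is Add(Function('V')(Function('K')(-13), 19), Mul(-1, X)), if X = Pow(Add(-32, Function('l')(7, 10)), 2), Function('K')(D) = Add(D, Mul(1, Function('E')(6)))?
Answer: -121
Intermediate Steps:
Function('K')(D) = Add(6, D) (Function('K')(D) = Add(D, Mul(1, 6)) = Add(D, 6) = Add(6, D))
Function('V')(Y, I) = 0
X = 121 (X = Pow(Add(-32, Mul(3, 7)), 2) = Pow(Add(-32, 21), 2) = Pow(-11, 2) = 121)
Add(Function('V')(Function('K')(-13), 19), Mul(-1, X)) = Add(0, Mul(-1, 121)) = Add(0, -121) = -121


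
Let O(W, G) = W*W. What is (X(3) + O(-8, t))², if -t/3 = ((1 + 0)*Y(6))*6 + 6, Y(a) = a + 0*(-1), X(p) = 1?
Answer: 4225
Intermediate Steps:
Y(a) = a (Y(a) = a + 0 = a)
t = -126 (t = -3*(((1 + 0)*6)*6 + 6) = -3*((1*6)*6 + 6) = -3*(6*6 + 6) = -3*(36 + 6) = -3*42 = -126)
O(W, G) = W²
(X(3) + O(-8, t))² = (1 + (-8)²)² = (1 + 64)² = 65² = 4225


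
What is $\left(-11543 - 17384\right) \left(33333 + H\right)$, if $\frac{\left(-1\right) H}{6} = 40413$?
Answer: $6049937415$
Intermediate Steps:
$H = -242478$ ($H = \left(-6\right) 40413 = -242478$)
$\left(-11543 - 17384\right) \left(33333 + H\right) = \left(-11543 - 17384\right) \left(33333 - 242478\right) = \left(-28927\right) \left(-209145\right) = 6049937415$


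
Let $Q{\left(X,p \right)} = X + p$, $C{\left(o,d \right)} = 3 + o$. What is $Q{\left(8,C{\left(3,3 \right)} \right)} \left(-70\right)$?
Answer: $-980$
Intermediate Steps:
$Q{\left(8,C{\left(3,3 \right)} \right)} \left(-70\right) = \left(8 + \left(3 + 3\right)\right) \left(-70\right) = \left(8 + 6\right) \left(-70\right) = 14 \left(-70\right) = -980$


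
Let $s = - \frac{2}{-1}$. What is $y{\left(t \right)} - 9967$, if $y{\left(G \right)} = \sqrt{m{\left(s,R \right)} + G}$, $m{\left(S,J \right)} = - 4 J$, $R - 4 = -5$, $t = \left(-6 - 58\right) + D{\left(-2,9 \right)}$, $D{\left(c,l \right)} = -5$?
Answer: $-9967 + i \sqrt{65} \approx -9967.0 + 8.0623 i$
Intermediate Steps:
$t = -69$ ($t = \left(-6 - 58\right) - 5 = -64 - 5 = -69$)
$R = -1$ ($R = 4 - 5 = -1$)
$s = 2$ ($s = \left(-2\right) \left(-1\right) = 2$)
$y{\left(G \right)} = \sqrt{4 + G}$ ($y{\left(G \right)} = \sqrt{\left(-4\right) \left(-1\right) + G} = \sqrt{4 + G}$)
$y{\left(t \right)} - 9967 = \sqrt{4 - 69} - 9967 = \sqrt{-65} - 9967 = i \sqrt{65} - 9967 = -9967 + i \sqrt{65}$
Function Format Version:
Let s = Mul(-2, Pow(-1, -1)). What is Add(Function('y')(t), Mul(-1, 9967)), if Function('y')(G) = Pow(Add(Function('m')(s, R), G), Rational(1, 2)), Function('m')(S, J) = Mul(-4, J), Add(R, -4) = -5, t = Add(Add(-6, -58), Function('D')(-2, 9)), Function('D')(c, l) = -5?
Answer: Add(-9967, Mul(I, Pow(65, Rational(1, 2)))) ≈ Add(-9967.0, Mul(8.0623, I))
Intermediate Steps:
t = -69 (t = Add(Add(-6, -58), -5) = Add(-64, -5) = -69)
R = -1 (R = Add(4, -5) = -1)
s = 2 (s = Mul(-2, -1) = 2)
Function('y')(G) = Pow(Add(4, G), Rational(1, 2)) (Function('y')(G) = Pow(Add(Mul(-4, -1), G), Rational(1, 2)) = Pow(Add(4, G), Rational(1, 2)))
Add(Function('y')(t), Mul(-1, 9967)) = Add(Pow(Add(4, -69), Rational(1, 2)), Mul(-1, 9967)) = Add(Pow(-65, Rational(1, 2)), -9967) = Add(Mul(I, Pow(65, Rational(1, 2))), -9967) = Add(-9967, Mul(I, Pow(65, Rational(1, 2))))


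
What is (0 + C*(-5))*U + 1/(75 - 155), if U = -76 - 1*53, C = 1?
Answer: 51599/80 ≈ 644.99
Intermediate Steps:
U = -129 (U = -76 - 53 = -129)
(0 + C*(-5))*U + 1/(75 - 155) = (0 + 1*(-5))*(-129) + 1/(75 - 155) = (0 - 5)*(-129) + 1/(-80) = -5*(-129) - 1/80 = 645 - 1/80 = 51599/80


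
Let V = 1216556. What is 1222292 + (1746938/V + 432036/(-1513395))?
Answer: 125022239118612863/102284987090 ≈ 1.2223e+6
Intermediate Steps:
1222292 + (1746938/V + 432036/(-1513395)) = 1222292 + (1746938/1216556 + 432036/(-1513395)) = 1222292 + (1746938*(1/1216556) + 432036*(-1/1513395)) = 1222292 + (873469/608278 - 48004/168155) = 1222292 + 117678402583/102284987090 = 125022239118612863/102284987090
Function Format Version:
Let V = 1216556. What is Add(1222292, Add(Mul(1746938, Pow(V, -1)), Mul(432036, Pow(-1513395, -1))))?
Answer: Rational(125022239118612863, 102284987090) ≈ 1.2223e+6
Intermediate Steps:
Add(1222292, Add(Mul(1746938, Pow(V, -1)), Mul(432036, Pow(-1513395, -1)))) = Add(1222292, Add(Mul(1746938, Pow(1216556, -1)), Mul(432036, Pow(-1513395, -1)))) = Add(1222292, Add(Mul(1746938, Rational(1, 1216556)), Mul(432036, Rational(-1, 1513395)))) = Add(1222292, Add(Rational(873469, 608278), Rational(-48004, 168155))) = Add(1222292, Rational(117678402583, 102284987090)) = Rational(125022239118612863, 102284987090)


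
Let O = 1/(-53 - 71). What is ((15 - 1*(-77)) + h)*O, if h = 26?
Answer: -59/62 ≈ -0.95161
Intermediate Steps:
O = -1/124 (O = 1/(-124) = -1/124 ≈ -0.0080645)
((15 - 1*(-77)) + h)*O = ((15 - 1*(-77)) + 26)*(-1/124) = ((15 + 77) + 26)*(-1/124) = (92 + 26)*(-1/124) = 118*(-1/124) = -59/62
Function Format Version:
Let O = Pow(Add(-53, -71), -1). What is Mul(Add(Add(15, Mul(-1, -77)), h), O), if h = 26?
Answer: Rational(-59, 62) ≈ -0.95161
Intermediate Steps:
O = Rational(-1, 124) (O = Pow(-124, -1) = Rational(-1, 124) ≈ -0.0080645)
Mul(Add(Add(15, Mul(-1, -77)), h), O) = Mul(Add(Add(15, Mul(-1, -77)), 26), Rational(-1, 124)) = Mul(Add(Add(15, 77), 26), Rational(-1, 124)) = Mul(Add(92, 26), Rational(-1, 124)) = Mul(118, Rational(-1, 124)) = Rational(-59, 62)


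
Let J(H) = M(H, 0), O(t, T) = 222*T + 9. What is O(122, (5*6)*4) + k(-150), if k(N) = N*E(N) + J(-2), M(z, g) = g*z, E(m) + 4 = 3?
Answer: 26799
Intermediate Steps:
E(m) = -1 (E(m) = -4 + 3 = -1)
O(t, T) = 9 + 222*T
J(H) = 0 (J(H) = 0*H = 0)
k(N) = -N (k(N) = N*(-1) + 0 = -N + 0 = -N)
O(122, (5*6)*4) + k(-150) = (9 + 222*((5*6)*4)) - 1*(-150) = (9 + 222*(30*4)) + 150 = (9 + 222*120) + 150 = (9 + 26640) + 150 = 26649 + 150 = 26799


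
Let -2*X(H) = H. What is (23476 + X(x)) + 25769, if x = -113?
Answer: 98603/2 ≈ 49302.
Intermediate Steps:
X(H) = -H/2
(23476 + X(x)) + 25769 = (23476 - 1/2*(-113)) + 25769 = (23476 + 113/2) + 25769 = 47065/2 + 25769 = 98603/2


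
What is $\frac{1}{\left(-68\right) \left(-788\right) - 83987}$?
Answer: $- \frac{1}{30403} \approx -3.2892 \cdot 10^{-5}$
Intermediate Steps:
$\frac{1}{\left(-68\right) \left(-788\right) - 83987} = \frac{1}{53584 - 83987} = \frac{1}{-30403} = - \frac{1}{30403}$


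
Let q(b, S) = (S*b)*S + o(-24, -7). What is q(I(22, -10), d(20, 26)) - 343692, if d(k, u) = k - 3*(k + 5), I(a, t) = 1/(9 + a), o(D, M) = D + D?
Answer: -10652915/31 ≈ -3.4364e+5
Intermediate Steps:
o(D, M) = 2*D
d(k, u) = -15 - 2*k (d(k, u) = k - 3*(5 + k) = k - (15 + 3*k) = k + (-15 - 3*k) = -15 - 2*k)
q(b, S) = -48 + b*S**2 (q(b, S) = (S*b)*S + 2*(-24) = b*S**2 - 48 = -48 + b*S**2)
q(I(22, -10), d(20, 26)) - 343692 = (-48 + (-15 - 2*20)**2/(9 + 22)) - 343692 = (-48 + (-15 - 40)**2/31) - 343692 = (-48 + (1/31)*(-55)**2) - 343692 = (-48 + (1/31)*3025) - 343692 = (-48 + 3025/31) - 343692 = 1537/31 - 343692 = -10652915/31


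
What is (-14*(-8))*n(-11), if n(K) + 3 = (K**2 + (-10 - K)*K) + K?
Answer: 10752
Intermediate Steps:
n(K) = -3 + K + K**2 + K*(-10 - K) (n(K) = -3 + ((K**2 + (-10 - K)*K) + K) = -3 + ((K**2 + K*(-10 - K)) + K) = -3 + (K + K**2 + K*(-10 - K)) = -3 + K + K**2 + K*(-10 - K))
(-14*(-8))*n(-11) = (-14*(-8))*(-3 - 9*(-11)) = 112*(-3 + 99) = 112*96 = 10752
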